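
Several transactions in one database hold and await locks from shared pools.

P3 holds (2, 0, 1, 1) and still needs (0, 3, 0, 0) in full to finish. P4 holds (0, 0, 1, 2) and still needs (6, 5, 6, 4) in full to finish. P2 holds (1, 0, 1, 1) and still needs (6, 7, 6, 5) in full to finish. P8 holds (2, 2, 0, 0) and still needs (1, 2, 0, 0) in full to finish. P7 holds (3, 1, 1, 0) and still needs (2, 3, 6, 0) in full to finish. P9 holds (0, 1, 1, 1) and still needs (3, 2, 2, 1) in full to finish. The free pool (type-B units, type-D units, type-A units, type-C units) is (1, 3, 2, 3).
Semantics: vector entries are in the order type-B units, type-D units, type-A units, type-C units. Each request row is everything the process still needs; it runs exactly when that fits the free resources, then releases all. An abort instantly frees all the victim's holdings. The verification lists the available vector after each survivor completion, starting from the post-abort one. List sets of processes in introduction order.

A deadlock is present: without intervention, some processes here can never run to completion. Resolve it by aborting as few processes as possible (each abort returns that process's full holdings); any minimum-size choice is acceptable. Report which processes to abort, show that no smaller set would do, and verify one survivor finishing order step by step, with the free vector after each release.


The answer: abort P2 and P7.
Key observation: the returned (4, 1, 2, 1) from P2 and P7 is what brings P4 — unrunnable before, under any order — into play at step 4.
No one abort is enough; case by case: P3 alone leaves P4 blocked (short on type-B units and type-A units); P4 alone leaves P2 blocked (short on type-B units, type-D units and type-A units); P2 alone leaves P4 blocked (short on type-A units); P8 alone leaves P4 blocked (short on type-B units and type-A units); P7 alone leaves P4 blocked (short on type-A units); P9 alone leaves P4 blocked (short on type-B units and type-A units).
The survivors complete as P3, P9, P8, P4. Check, step by step (starting from the post-abort pool):
  pool = (5, 4, 4, 4)
  P3 needs (0, 3, 0, 0) <= (5, 4, 4, 4) -> finishes; pool += (2, 0, 1, 1) = (7, 4, 5, 5)
  P9 needs (3, 2, 2, 1) <= (7, 4, 5, 5) -> finishes; pool += (0, 1, 1, 1) = (7, 5, 6, 6)
  P8 needs (1, 2, 0, 0) <= (7, 5, 6, 6) -> finishes; pool += (2, 2, 0, 0) = (9, 7, 6, 6)
  P4 needs (6, 5, 6, 4) <= (9, 7, 6, 6) -> finishes; pool += (0, 0, 1, 2) = (9, 7, 7, 8)


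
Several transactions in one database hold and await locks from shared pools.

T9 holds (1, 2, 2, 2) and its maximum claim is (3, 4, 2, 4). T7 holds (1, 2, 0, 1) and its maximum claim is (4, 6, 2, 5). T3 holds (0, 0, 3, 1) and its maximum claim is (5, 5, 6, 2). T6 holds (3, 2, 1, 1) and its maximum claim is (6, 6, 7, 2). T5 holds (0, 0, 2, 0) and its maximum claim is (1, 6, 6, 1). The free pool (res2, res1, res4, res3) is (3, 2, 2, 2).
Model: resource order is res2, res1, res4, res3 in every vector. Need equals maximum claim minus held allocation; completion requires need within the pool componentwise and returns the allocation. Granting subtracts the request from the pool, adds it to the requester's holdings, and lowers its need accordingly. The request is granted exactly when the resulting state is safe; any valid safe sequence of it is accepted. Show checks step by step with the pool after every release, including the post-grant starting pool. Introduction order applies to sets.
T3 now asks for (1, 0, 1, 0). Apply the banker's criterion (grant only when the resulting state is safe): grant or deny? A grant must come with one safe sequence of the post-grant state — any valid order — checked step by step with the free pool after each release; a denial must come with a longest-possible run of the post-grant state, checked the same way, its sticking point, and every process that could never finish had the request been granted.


GRANT — the state after the grant stays safe, e.g. via T9, T7, T3, T5, T6.
Key observation: after the grant the pool drops to (2, 2, 1, 2), which still lets T9 finish first and unwind the rest.
Check on the post-grant state, step by step:
  pool = (2, 2, 1, 2)
  T9: need (2, 2, 0, 2) fits (2, 2, 1, 2); releases (1, 2, 2, 2), pool now (3, 4, 3, 4)
  T7: need (3, 4, 2, 4) fits (3, 4, 3, 4); releases (1, 2, 0, 1), pool now (4, 6, 3, 5)
  T3: need (4, 5, 2, 1) fits (4, 6, 3, 5); releases (1, 0, 4, 1), pool now (5, 6, 7, 6)
  T5: need (1, 6, 4, 1) fits (5, 6, 7, 6); releases (0, 0, 2, 0), pool now (5, 6, 9, 6)
  T6: need (3, 4, 6, 1) fits (5, 6, 9, 6); releases (3, 2, 1, 1), pool now (8, 8, 10, 7)


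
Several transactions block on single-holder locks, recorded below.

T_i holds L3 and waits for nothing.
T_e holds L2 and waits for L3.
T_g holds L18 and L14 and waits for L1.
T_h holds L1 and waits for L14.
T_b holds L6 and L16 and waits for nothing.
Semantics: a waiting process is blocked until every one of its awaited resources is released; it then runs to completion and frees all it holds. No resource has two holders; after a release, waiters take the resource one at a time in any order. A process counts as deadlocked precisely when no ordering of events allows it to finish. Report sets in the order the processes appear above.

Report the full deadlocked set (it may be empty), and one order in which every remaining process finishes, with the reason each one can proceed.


The deadlocked set is T_g and T_h.
Key observation: the knot is the closed ring of waits T_g -> T_h -> T_g; no other process is dragged down with it.
One completion order for the rest: T_i, T_e, T_b.
Step-by-step check:
  T_i: no waits; runs immediately, freeing L3
  T_e: everything it awaited (L3) is free; runs, freeing L2
  T_b: no waits; runs immediately, freeing L6 and L16


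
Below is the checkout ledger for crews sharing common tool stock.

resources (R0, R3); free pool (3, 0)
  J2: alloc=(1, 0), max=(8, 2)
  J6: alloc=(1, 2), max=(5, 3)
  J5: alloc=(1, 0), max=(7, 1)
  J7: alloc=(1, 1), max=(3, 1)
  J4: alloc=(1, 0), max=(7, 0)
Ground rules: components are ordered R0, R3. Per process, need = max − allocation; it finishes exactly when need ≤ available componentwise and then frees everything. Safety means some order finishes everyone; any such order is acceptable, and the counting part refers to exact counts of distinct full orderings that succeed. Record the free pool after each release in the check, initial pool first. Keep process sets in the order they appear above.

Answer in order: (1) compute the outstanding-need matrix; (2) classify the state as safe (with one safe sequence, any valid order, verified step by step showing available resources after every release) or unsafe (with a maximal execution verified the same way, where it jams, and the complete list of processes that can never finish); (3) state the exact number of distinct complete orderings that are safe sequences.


(1) Outstanding need per process (order R0, R3):
  J2: (7, 2)
  J6: (4, 1)
  J5: (6, 1)
  J7: (2, 0)
  J4: (6, 0)
(2) UNSAFE.
Key observation: after J7, J6 complete, (5, 3) is the best the pool ever gets, yet each leftover process wants more R0.
Going as far as possible: J7, J6; after that, nothing fits. Check, step by step:
  pool = (3, 0)
  run J7 (needs (2, 0), free (3, 0)); after release of (1, 1) the pool is (4, 1)
  run J6 (needs (4, 1), free (4, 1)); after release of (1, 2) the pool is (5, 3)
  blocked: J2 wants (7, 2), pool (5, 3) — not enough R0
  blocked: J5 wants (6, 1), pool (5, 3) — not enough R0
  blocked: J4 wants (6, 0), pool (5, 3) — not enough R0
Never able to finish: J2, J5 and J4.
(3) The exact count: 0 of the possible complete orderings are safe sequences.


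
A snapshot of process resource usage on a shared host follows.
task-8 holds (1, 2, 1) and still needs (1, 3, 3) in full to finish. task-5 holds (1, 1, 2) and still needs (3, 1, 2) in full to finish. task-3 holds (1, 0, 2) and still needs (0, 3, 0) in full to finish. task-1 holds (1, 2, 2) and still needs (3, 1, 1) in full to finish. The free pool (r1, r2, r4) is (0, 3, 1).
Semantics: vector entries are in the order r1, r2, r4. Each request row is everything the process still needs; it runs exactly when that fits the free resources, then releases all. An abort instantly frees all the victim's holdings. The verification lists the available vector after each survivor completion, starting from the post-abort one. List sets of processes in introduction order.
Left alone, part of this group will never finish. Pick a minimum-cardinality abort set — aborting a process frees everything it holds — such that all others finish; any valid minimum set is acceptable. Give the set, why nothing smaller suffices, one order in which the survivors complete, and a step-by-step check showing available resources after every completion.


Abort task-5.
Key observation: task-1 had no path to completion before; after the abort of task-5 ((1, 1, 2) returned), step 3 is where it fits.
Why nothing smaller works: aborting no one leaves the state deadlocked as given.
Survivors finish in the order: task-8, task-3, task-1. Step-by-step check (pool after the aborts first):
  pool = (1, 4, 3)
  task-8: need (1, 3, 3) fits (1, 4, 3); releases (1, 2, 1), pool now (2, 6, 4)
  task-3: need (0, 3, 0) fits (2, 6, 4); releases (1, 0, 2), pool now (3, 6, 6)
  task-1: need (3, 1, 1) fits (3, 6, 6); releases (1, 2, 2), pool now (4, 8, 8)


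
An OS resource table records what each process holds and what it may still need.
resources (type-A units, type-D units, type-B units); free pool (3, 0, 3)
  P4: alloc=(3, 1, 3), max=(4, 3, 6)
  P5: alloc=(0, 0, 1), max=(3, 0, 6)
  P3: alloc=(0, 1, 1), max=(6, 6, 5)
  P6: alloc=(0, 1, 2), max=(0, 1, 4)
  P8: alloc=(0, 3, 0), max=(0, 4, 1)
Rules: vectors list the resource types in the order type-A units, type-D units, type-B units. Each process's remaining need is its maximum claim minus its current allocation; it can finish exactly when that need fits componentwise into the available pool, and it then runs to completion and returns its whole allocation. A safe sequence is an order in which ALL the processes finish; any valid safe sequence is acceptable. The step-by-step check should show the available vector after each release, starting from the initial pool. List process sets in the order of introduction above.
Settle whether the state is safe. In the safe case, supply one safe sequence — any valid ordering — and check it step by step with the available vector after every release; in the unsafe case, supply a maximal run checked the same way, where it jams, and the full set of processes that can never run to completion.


The state is SAFE; one workable sequence: P6, P8, P5, P4, P3.
Key observation: at P8 the run first touches a limit — (0, 1, 1) against (3, 1, 5), exact on a resource it actually requests.
Verifying each step:
  pool = (3, 0, 3)
  P6: need (0, 0, 2) fits (3, 0, 3); releases (0, 1, 2), pool now (3, 1, 5)
  P8: need (0, 1, 1) fits (3, 1, 5); releases (0, 3, 0), pool now (3, 4, 5)
  P5: need (3, 0, 5) fits (3, 4, 5); releases (0, 0, 1), pool now (3, 4, 6)
  P4: need (1, 2, 3) fits (3, 4, 6); releases (3, 1, 3), pool now (6, 5, 9)
  P3: need (6, 5, 4) fits (6, 5, 9); releases (0, 1, 1), pool now (6, 6, 10)


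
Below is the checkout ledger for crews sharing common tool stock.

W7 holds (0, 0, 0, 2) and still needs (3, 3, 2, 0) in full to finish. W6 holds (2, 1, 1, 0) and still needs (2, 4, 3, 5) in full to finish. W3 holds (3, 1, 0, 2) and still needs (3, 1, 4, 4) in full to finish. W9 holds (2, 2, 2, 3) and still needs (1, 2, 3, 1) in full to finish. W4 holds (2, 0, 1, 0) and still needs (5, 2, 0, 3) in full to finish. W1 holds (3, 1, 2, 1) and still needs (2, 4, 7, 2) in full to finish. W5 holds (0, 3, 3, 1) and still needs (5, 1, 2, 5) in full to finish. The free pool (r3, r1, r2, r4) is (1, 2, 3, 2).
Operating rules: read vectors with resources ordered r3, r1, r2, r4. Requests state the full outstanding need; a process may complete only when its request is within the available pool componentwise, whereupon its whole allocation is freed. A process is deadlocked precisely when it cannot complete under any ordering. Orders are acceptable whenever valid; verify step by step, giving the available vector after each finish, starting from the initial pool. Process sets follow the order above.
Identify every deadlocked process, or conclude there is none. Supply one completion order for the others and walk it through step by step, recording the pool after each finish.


Nothing here is deadlocked.
Key observation: W9 leads a chain of completions in which each release enables another process.
A valid finishing order for the others: W9, W6, W4, W5, W7, W1, W3. Verifying each step:
  pool = (1, 2, 3, 2)
  run W9 (needs (1, 2, 3, 1), free (1, 2, 3, 2)); after release of (2, 2, 2, 3) the pool is (3, 4, 5, 5)
  run W6 (needs (2, 4, 3, 5), free (3, 4, 5, 5)); after release of (2, 1, 1, 0) the pool is (5, 5, 6, 5)
  run W4 (needs (5, 2, 0, 3), free (5, 5, 6, 5)); after release of (2, 0, 1, 0) the pool is (7, 5, 7, 5)
  run W5 (needs (5, 1, 2, 5), free (7, 5, 7, 5)); after release of (0, 3, 3, 1) the pool is (7, 8, 10, 6)
  run W7 (needs (3, 3, 2, 0), free (7, 8, 10, 6)); after release of (0, 0, 0, 2) the pool is (7, 8, 10, 8)
  run W1 (needs (2, 4, 7, 2), free (7, 8, 10, 8)); after release of (3, 1, 2, 1) the pool is (10, 9, 12, 9)
  run W3 (needs (3, 1, 4, 4), free (10, 9, 12, 9)); after release of (3, 1, 0, 2) the pool is (13, 10, 12, 11)


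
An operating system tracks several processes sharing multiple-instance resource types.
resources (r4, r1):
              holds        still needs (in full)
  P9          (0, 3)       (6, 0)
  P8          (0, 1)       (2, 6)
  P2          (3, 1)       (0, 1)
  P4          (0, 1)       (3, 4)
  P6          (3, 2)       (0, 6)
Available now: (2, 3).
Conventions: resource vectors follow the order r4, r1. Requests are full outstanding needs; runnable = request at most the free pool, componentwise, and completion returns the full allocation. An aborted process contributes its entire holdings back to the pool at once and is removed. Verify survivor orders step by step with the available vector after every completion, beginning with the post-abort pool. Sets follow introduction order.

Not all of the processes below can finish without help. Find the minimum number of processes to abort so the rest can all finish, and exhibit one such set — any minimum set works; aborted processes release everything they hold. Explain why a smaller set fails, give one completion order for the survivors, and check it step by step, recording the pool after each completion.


Abort P9.
Key observation: P8 was stuck for good until P9 gave back (0, 3); in the order shown it finishes at step 2.
Minimality: the empty abort set fails — the state is deadlocked as it stands.
Survivors finish in the order: P2, P8, P6, P4. Check, step by step (pool after the aborts first):
  pool = (2, 6)
  P2: need (0, 1) fits (2, 6); releases (3, 1), pool now (5, 7)
  P8: need (2, 6) fits (5, 7); releases (0, 1), pool now (5, 8)
  P6: need (0, 6) fits (5, 8); releases (3, 2), pool now (8, 10)
  P4: need (3, 4) fits (8, 10); releases (0, 1), pool now (8, 11)


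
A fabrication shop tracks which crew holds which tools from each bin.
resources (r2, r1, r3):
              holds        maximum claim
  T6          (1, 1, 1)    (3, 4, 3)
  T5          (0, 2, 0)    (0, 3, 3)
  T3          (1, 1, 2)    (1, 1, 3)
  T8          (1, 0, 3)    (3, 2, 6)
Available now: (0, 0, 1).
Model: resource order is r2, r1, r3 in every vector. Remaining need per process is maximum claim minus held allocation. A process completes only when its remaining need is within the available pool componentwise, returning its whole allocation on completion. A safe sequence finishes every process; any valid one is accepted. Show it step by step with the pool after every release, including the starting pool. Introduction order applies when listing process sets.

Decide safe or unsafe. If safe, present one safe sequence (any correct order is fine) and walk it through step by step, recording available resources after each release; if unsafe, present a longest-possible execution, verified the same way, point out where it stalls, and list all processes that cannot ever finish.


UNSAFE.
Key observation: after T3, T5 complete, (1, 3, 3) is the best the pool ever gets, yet each leftover process wants more r2.
Going as far as possible: T3, T5; after that, nothing fits. Step-by-step check:
  pool = (0, 0, 1)
  run T3 (needs (0, 0, 1), free (0, 0, 1)); after release of (1, 1, 2) the pool is (1, 1, 3)
  run T5 (needs (0, 1, 3), free (1, 1, 3)); after release of (0, 2, 0) the pool is (1, 3, 3)
  blocked: T6 wants (2, 3, 2), pool (1, 3, 3) — not enough r2
  blocked: T8 wants (2, 2, 3), pool (1, 3, 3) — not enough r2
Processes that can never finish: T6 and T8.


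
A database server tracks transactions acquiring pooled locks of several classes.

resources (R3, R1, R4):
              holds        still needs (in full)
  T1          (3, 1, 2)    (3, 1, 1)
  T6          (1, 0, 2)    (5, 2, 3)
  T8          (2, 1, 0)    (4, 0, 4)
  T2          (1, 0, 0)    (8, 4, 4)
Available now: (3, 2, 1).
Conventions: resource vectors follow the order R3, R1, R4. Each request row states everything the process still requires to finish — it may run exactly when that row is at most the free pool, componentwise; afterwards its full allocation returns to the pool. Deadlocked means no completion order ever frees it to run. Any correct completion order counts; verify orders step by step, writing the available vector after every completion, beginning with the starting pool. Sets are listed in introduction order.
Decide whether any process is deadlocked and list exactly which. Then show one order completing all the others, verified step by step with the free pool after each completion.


No process is deadlocked.
Key observation: T1 leads a chain of completions in which each release enables another process.
The rest can finish in the order T1, T6, T8, T2. Check, step by step:
  pool = (3, 2, 1)
  T1 needs (3, 1, 1) <= (3, 2, 1) -> finishes; pool += (3, 1, 2) = (6, 3, 3)
  T6 needs (5, 2, 3) <= (6, 3, 3) -> finishes; pool += (1, 0, 2) = (7, 3, 5)
  T8 needs (4, 0, 4) <= (7, 3, 5) -> finishes; pool += (2, 1, 0) = (9, 4, 5)
  T2 needs (8, 4, 4) <= (9, 4, 5) -> finishes; pool += (1, 0, 0) = (10, 4, 5)


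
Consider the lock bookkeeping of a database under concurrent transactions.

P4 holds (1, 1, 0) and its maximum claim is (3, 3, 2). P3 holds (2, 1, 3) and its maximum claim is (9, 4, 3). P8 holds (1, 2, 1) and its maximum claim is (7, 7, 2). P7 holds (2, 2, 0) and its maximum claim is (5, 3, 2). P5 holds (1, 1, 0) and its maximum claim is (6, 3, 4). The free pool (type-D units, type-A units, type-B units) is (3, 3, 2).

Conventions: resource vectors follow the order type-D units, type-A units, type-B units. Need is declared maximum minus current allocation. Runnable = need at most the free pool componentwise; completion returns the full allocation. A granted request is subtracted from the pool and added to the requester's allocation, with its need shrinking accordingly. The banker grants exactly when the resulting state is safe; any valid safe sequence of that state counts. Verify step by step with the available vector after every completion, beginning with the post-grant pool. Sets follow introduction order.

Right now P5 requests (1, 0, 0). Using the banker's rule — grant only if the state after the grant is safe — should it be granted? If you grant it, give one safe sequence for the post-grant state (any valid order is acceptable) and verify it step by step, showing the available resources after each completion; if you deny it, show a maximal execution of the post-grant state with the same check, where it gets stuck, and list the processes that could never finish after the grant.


DENY — the pretend-granted state is unsafe.
Key observation: after P4, P7 the pool peaks at (5, 6, 2), and each blocked process is short somewhere: P3 on type-D units; P8 on type-D units; P5 on type-B units.
After a pretend grant, a maximal execution: P4, P7 — then nothing else fits. Step-by-step check:
  pool = (2, 3, 2)
  P4 needs (2, 2, 2) <= (2, 3, 2) -> finishes; pool += (1, 1, 0) = (3, 4, 2)
  P7 needs (3, 1, 2) <= (3, 4, 2) -> finishes; pool += (2, 2, 0) = (5, 6, 2)
  P3 cannot run: need (7, 3, 0) vs free (5, 6, 2) (insufficient type-D units)
  P8 cannot run: need (6, 5, 1) vs free (5, 6, 2) (insufficient type-D units)
  P5 cannot run: need (4, 2, 4) vs free (5, 6, 2) (insufficient type-B units)
Processes that could never finish after the grant: P3, P8 and P5.


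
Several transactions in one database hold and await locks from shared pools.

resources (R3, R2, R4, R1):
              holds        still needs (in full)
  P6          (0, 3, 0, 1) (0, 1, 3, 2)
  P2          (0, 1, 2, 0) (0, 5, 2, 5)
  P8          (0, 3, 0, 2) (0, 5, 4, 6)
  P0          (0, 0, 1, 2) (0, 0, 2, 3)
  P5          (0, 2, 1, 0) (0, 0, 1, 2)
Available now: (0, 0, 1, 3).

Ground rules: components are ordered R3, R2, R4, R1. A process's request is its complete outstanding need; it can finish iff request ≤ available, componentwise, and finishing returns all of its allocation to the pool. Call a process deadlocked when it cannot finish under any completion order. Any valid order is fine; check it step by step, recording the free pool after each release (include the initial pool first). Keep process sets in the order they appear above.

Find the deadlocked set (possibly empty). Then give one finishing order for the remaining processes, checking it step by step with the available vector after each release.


Nothing here is deadlocked.
Key observation: the pool covers P5 at once, and every later process fits after earlier releases.
A valid finishing order for the others: P5, P0, P6, P2, P8. Step-by-step check:
  pool = (0, 0, 1, 3)
  P5 needs (0, 0, 1, 2) <= (0, 0, 1, 3) -> finishes; pool += (0, 2, 1, 0) = (0, 2, 2, 3)
  P0 needs (0, 0, 2, 3) <= (0, 2, 2, 3) -> finishes; pool += (0, 0, 1, 2) = (0, 2, 3, 5)
  P6 needs (0, 1, 3, 2) <= (0, 2, 3, 5) -> finishes; pool += (0, 3, 0, 1) = (0, 5, 3, 6)
  P2 needs (0, 5, 2, 5) <= (0, 5, 3, 6) -> finishes; pool += (0, 1, 2, 0) = (0, 6, 5, 6)
  P8 needs (0, 5, 4, 6) <= (0, 6, 5, 6) -> finishes; pool += (0, 3, 0, 2) = (0, 9, 5, 8)


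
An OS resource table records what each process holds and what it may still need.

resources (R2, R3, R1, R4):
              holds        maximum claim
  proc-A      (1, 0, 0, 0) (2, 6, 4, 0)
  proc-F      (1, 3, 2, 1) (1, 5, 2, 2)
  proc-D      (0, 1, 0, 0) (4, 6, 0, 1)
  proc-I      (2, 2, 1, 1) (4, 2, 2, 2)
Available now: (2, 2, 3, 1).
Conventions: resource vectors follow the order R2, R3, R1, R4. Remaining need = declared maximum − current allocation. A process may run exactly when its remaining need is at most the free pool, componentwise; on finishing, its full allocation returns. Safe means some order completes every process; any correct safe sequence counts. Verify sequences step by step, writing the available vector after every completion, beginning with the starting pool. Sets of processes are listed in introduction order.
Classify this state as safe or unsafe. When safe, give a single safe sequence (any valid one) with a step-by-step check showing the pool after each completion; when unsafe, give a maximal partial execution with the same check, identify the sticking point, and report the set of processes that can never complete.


SAFE — a valid safe sequence is proc-I, proc-F, proc-A, proc-D.
Key observation: the order's first zero-slack moment is proc-I ((2, 0, 1, 1) needed, (2, 2, 3, 1) free — a requested resource with nothing to spare).
Walking it through:
  pool = (2, 2, 3, 1)
  proc-I: need (2, 0, 1, 1) fits (2, 2, 3, 1); releases (2, 2, 1, 1), pool now (4, 4, 4, 2)
  proc-F: need (0, 2, 0, 1) fits (4, 4, 4, 2); releases (1, 3, 2, 1), pool now (5, 7, 6, 3)
  proc-A: need (1, 6, 4, 0) fits (5, 7, 6, 3); releases (1, 0, 0, 0), pool now (6, 7, 6, 3)
  proc-D: need (4, 5, 0, 1) fits (6, 7, 6, 3); releases (0, 1, 0, 0), pool now (6, 8, 6, 3)


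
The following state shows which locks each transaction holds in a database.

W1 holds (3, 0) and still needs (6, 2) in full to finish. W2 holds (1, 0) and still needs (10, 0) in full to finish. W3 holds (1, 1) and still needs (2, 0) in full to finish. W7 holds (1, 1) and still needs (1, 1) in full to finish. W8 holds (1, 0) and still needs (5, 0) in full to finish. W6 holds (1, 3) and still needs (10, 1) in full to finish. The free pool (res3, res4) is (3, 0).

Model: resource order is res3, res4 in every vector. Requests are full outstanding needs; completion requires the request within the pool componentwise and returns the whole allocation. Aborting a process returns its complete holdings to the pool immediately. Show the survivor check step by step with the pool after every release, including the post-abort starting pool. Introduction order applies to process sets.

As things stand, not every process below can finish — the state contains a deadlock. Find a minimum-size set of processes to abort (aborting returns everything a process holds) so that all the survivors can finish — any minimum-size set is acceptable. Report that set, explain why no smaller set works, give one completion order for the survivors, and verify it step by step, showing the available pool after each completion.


Abort W6.
Key observation: the deadlocked W2 becomes finishable only because W6 released (1, 3); it completes at step 5 below.
Minimality: the empty abort set fails — the state is deadlocked as it stands.
One survivor order: W3, W7, W1, W8, W2. Step-by-step check (post-abort pool first):
  pool = (4, 3)
  run W3 (needs (2, 0), free (4, 3)); after release of (1, 1) the pool is (5, 4)
  run W7 (needs (1, 1), free (5, 4)); after release of (1, 1) the pool is (6, 5)
  run W1 (needs (6, 2), free (6, 5)); after release of (3, 0) the pool is (9, 5)
  run W8 (needs (5, 0), free (9, 5)); after release of (1, 0) the pool is (10, 5)
  run W2 (needs (10, 0), free (10, 5)); after release of (1, 0) the pool is (11, 5)


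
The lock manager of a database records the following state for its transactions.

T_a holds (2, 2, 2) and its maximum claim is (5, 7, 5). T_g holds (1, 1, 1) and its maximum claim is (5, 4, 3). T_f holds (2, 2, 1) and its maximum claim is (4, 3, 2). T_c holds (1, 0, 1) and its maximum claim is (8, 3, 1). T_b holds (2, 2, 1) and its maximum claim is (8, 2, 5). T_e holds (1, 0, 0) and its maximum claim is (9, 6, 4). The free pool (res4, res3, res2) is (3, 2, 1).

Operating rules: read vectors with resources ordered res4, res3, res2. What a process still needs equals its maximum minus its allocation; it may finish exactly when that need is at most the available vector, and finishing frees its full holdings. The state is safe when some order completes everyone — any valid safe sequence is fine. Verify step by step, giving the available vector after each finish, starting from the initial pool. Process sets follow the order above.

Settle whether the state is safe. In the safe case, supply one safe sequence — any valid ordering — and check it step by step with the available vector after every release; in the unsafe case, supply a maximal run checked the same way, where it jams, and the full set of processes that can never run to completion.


The state is SAFE; one workable sequence: T_f, T_g, T_a, T_b, T_e, T_c.
Key observation: at T_f the run first touches a limit — (2, 1, 1) against (3, 2, 1), exact on a resource it actually requests.
Verifying each step:
  pool = (3, 2, 1)
  T_f needs (2, 1, 1) <= (3, 2, 1) -> finishes; pool += (2, 2, 1) = (5, 4, 2)
  T_g needs (4, 3, 2) <= (5, 4, 2) -> finishes; pool += (1, 1, 1) = (6, 5, 3)
  T_a needs (3, 5, 3) <= (6, 5, 3) -> finishes; pool += (2, 2, 2) = (8, 7, 5)
  T_b needs (6, 0, 4) <= (8, 7, 5) -> finishes; pool += (2, 2, 1) = (10, 9, 6)
  T_e needs (8, 6, 4) <= (10, 9, 6) -> finishes; pool += (1, 0, 0) = (11, 9, 6)
  T_c needs (7, 3, 0) <= (11, 9, 6) -> finishes; pool += (1, 0, 1) = (12, 9, 7)


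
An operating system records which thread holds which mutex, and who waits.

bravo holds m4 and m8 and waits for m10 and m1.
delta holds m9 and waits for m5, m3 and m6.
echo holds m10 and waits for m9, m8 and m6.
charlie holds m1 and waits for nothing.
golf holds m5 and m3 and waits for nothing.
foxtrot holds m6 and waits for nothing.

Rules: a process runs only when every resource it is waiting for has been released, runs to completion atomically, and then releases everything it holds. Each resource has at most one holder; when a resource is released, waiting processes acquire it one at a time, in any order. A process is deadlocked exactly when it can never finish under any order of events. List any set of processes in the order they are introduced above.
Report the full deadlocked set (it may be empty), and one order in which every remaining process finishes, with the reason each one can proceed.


Deadlocked: bravo and echo.
Key observation: the knot is the closed ring of waits bravo -> echo -> bravo; no other process is dragged down with it.
One completion order for the rest: foxtrot, charlie, golf, delta.
Step-by-step check:
  foxtrot waits on nothing -> runs at once and releases m6
  charlie waits on nothing -> runs at once and releases m1
  golf waits on nothing -> runs at once and releases m5 and m3
  delta: everything it awaited (m5, m3 and m6) is free; runs, freeing m9


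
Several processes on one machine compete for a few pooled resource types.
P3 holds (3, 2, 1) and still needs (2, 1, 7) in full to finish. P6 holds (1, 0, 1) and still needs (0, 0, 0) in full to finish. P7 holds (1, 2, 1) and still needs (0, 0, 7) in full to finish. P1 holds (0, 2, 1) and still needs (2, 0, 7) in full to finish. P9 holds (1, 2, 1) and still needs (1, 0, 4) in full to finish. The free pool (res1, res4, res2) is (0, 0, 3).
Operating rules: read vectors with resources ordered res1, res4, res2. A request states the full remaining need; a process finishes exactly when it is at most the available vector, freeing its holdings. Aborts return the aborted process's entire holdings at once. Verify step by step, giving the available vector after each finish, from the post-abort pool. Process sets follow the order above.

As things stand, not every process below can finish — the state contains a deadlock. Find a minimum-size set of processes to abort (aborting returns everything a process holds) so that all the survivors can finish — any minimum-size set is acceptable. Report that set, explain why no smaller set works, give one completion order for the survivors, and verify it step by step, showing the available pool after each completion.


Abort P3 and P7.
Key observation: aborting P3 and P7 returns (4, 4, 2), and P1 — hopeless before — runs at step 3 with the returned capacity in the pool.
Why nothing smaller works — every single abort fails: P3 alone leaves P7 blocked (short on res2); P6 alone leaves P3 blocked (short on res2); P7 alone leaves P3 blocked (short on res2); P1 alone leaves P3 blocked (short on res2); P9 alone leaves P3 blocked (short on res2).
Survivors finish in the order: P9, P6, P1. Verifying each step (pool after the aborts first):
  pool = (4, 4, 5)
  run P9 (needs (1, 0, 4), free (4, 4, 5)); after release of (1, 2, 1) the pool is (5, 6, 6)
  run P6 (needs (0, 0, 0), free (5, 6, 6)); after release of (1, 0, 1) the pool is (6, 6, 7)
  run P1 (needs (2, 0, 7), free (6, 6, 7)); after release of (0, 2, 1) the pool is (6, 8, 8)


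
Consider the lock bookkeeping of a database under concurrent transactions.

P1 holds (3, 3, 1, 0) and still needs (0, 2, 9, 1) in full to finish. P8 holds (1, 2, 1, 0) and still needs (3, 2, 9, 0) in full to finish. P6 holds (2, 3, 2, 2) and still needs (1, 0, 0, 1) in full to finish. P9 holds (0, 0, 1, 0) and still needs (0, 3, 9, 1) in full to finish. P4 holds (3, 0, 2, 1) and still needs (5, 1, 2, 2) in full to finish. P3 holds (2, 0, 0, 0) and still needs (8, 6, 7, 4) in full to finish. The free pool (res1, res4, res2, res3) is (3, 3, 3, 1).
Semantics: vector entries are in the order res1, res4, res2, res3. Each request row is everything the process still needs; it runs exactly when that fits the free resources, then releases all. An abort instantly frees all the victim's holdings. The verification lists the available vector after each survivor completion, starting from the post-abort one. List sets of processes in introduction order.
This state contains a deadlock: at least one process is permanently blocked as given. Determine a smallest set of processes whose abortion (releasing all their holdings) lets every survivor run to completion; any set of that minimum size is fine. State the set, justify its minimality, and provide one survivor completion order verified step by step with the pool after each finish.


Abort P1 and P8.
Key observation: P9 had no path to completion before; after the abort of P1 and P8 ((4, 5, 2, 0) returned), step 4 is where it fits.
Minimality, checking each single-abort alternative: P1 alone leaves P8 blocked (short on res2); P8 alone leaves P1 blocked (short on res2); P6 alone leaves P1 blocked (short on res2); P9 alone leaves P1 blocked (short on res2); P4 alone leaves P1 blocked (short on res2); P3 alone leaves P1 blocked (short on res2).
The survivors complete as P6, P4, P3, P9. Walking it through (starting from the post-abort pool):
  pool = (7, 8, 5, 1)
  P6 needs (1, 0, 0, 1) <= (7, 8, 5, 1) -> finishes; pool += (2, 3, 2, 2) = (9, 11, 7, 3)
  P4 needs (5, 1, 2, 2) <= (9, 11, 7, 3) -> finishes; pool += (3, 0, 2, 1) = (12, 11, 9, 4)
  P3 needs (8, 6, 7, 4) <= (12, 11, 9, 4) -> finishes; pool += (2, 0, 0, 0) = (14, 11, 9, 4)
  P9 needs (0, 3, 9, 1) <= (14, 11, 9, 4) -> finishes; pool += (0, 0, 1, 0) = (14, 11, 10, 4)


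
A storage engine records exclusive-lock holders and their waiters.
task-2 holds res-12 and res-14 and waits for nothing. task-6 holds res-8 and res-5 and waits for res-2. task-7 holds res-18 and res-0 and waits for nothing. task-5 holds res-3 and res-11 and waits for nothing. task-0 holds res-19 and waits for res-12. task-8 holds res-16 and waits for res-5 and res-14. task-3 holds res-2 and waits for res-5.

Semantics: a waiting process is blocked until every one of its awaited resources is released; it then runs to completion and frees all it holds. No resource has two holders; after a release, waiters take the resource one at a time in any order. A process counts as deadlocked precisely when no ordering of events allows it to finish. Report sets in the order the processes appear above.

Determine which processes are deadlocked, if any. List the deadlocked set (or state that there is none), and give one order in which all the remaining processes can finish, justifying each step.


Deadlocked set: task-6, task-8 and task-3.
Key observation: the loop task-6 -> task-3 -> task-6 blocks itself forever; task-8 waits into the deadlock from upstream.
The rest can finish in the order task-2, task-5, task-0, task-7.
Verifying each step:
  run task-2 (it waits on nothing); releases res-12 and res-14
  run task-5 (it waits on nothing); releases res-3 and res-11
  task-0: everything it awaited (res-12) is free; runs, freeing res-19
  run task-7 (it waits on nothing); releases res-18 and res-0


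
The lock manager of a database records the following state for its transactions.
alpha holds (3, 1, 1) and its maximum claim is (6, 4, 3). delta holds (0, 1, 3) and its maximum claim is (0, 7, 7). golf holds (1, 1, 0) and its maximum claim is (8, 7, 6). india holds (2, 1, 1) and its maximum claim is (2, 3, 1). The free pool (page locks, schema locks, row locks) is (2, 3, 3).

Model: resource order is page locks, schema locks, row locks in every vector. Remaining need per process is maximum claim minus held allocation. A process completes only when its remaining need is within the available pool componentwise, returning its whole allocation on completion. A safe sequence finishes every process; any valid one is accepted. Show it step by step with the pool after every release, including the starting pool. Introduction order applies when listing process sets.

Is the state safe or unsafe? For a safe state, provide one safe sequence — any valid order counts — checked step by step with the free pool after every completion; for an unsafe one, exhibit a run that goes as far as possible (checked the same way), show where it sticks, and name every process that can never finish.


UNSAFE — no complete ordering exists.
Key observation: no order helps: past india, alpha, the free pool tops out at (7, 5, 5), below what each blocked process needs in schema locks.
Going as far as possible: india, alpha; after that, nothing fits. Check, step by step:
  pool = (2, 3, 3)
  run india (needs (0, 2, 0), free (2, 3, 3)); after release of (2, 1, 1) the pool is (4, 4, 4)
  run alpha (needs (3, 3, 2), free (4, 4, 4)); after release of (3, 1, 1) the pool is (7, 5, 5)
  delta cannot run: need (0, 6, 4) vs free (7, 5, 5) (insufficient schema locks)
  golf cannot run: need (7, 6, 6) vs free (7, 5, 5) (insufficient schema locks and row locks)
Processes that can never finish: delta and golf.


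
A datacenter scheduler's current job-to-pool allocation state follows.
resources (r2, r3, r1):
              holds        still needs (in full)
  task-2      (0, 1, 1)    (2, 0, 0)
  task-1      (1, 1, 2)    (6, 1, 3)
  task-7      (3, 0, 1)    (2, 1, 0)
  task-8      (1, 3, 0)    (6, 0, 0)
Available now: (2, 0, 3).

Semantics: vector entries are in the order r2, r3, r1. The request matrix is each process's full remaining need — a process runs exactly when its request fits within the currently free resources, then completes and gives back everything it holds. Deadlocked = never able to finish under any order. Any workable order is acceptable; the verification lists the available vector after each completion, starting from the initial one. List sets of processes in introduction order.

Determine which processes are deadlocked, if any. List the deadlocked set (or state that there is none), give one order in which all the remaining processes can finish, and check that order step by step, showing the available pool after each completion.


The deadlocked set is task-1 and task-8.
Key observation: even finishing task-2, task-7 leaves just (5, 1, 5) free — too little r2 for any of the remaining processes.
The rest can finish in the order task-2, task-7. Walking it through:
  pool = (2, 0, 3)
  run task-2 (needs (2, 0, 0), free (2, 0, 3)); after release of (0, 1, 1) the pool is (2, 1, 4)
  run task-7 (needs (2, 1, 0), free (2, 1, 4)); after release of (3, 0, 1) the pool is (5, 1, 5)
The stuck group stays short no matter what:
  blocked: task-1 wants (6, 1, 3), pool (5, 1, 5) — not enough r2
  blocked: task-8 wants (6, 0, 0), pool (5, 1, 5) — not enough r2


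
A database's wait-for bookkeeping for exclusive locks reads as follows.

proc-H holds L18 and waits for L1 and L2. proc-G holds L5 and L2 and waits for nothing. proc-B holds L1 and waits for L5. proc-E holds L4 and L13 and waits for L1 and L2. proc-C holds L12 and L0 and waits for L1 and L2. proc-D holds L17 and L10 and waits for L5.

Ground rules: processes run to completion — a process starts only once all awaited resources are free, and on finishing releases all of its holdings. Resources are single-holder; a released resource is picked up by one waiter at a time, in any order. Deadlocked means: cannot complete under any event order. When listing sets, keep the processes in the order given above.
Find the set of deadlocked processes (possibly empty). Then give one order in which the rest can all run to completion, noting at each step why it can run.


Nothing here is deadlocked.
Key observation: although several processes wait, no cycle exists — each chain bottoms out at a free runner.
One completion order for the rest: proc-G, proc-B, proc-E, proc-C, proc-D, proc-H.
Walking it through:
  proc-G waits on nothing -> runs at once and releases L5 and L2
  run proc-B (all its waits — L5 — are resolved); releases L1
  run proc-E (all its waits — L1 and L2 — are resolved); releases L4 and L13
  run proc-C (all its waits — L1 and L2 — are resolved); releases L12 and L0
  run proc-D (all its waits — L5 — are resolved); releases L17 and L10
  run proc-H (all its waits — L1 and L2 — are resolved); releases L18
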